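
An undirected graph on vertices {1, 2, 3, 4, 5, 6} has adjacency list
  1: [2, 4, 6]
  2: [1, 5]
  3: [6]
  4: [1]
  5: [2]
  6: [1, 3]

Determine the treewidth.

1

A width-1 tree decomposition is:
Bags: B1 = {1, 2}  B2 = {1, 4}  B3 = {1, 6}  B4 = {3, 6}  B5 = {2, 5}
Tree: B1–B2, B1–B3, B3–B4, B1–B5
The largest bag has 2 vertices, giving width 1; this decomposition certifies tw(G) ≤ 1. G has an edge, so its treewidth is at least 1. The upper and lower bounds meet at 1, so that is the treewidth.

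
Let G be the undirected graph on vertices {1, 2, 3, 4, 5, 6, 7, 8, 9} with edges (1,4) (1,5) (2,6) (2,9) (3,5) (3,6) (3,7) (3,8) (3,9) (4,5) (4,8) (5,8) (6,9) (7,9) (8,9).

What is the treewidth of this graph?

A width-2 tree decomposition is:
Bags: B1 = {3, 5, 8}  B2 = {3, 8, 9}  B3 = {3, 6, 9}  B4 = {2, 6, 9}  B5 = {3, 7, 9}  B6 = {4, 5, 8}  B7 = {1, 4, 5}
Tree: B1–B2, B2–B3, B3–B4, B3–B5, B1–B6, B6–B7
The largest bag has 3 vertices, giving width 2; this decomposition certifies tw(G) ≤ 2. On the other hand G contains the 3-clique {1, 4, 5}. A clique must lie in a single bag of any decomposition, so no decomposition can have width below 2. Therefore the treewidth is 2.

2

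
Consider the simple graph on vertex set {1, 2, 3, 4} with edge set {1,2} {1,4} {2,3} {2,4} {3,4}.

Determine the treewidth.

2

A width-2 tree decomposition is:
Bags: B1 = {1, 2, 4}  B2 = {2, 3, 4}
Tree: B1–B2
The largest bag has 3 vertices, giving width 2; this decomposition certifies tw(G) ≤ 2. On the other hand G contains the 3-clique {1, 2, 4}. A clique must lie in a single bag of any decomposition, so no decomposition can have width below 2. The upper and lower bounds meet at 2, so that is the treewidth.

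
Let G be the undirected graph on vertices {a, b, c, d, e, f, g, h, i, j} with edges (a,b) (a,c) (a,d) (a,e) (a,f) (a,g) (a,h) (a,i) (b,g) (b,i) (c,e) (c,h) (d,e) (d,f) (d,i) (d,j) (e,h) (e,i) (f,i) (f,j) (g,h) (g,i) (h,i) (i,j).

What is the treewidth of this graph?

3

A width-3 tree decomposition is:
Bags: B1 = {a, e, h, i}  B2 = {a, g, h, i}  B3 = {a, b, g, i}  B4 = {a, d, e, i}  B5 = {a, d, f, i}  B6 = {a, c, e, h}  B7 = {d, f, i, j}
Tree: B1–B2, B2–B3, B1–B4, B4–B5, B1–B6, B5–B7
Each bag holds 4 vertices, so the decomposition has width 3, which upper-bounds the treewidth. On the other hand G contains the 4-clique {a, c, e, h}. A clique must lie in a single bag of any decomposition, so no decomposition can have width below 3. Hence tw(G) = 3 exactly.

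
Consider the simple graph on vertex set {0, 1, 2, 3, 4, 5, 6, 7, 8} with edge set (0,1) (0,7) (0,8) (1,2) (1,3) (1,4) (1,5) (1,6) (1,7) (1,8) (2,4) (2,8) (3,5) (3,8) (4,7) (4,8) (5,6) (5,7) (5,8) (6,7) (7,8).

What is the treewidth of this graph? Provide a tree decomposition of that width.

Every bag has size at most 4, so the width is 4 − 1 = 3 and tw(G) ≤ 3. On the other hand G contains the 4-clique {1, 2, 4, 8}. A clique must lie in a single bag of any decomposition, so no decomposition can have width below 3. Hence tw(G) = 3 exactly.

Treewidth 3.
One optimal decomposition is:
Bags: B1 = {1, 5, 6, 7}  B2 = {1, 5, 7, 8}  B3 = {0, 1, 7, 8}  B4 = {1, 3, 5, 8}  B5 = {1, 4, 7, 8}  B6 = {1, 2, 4, 8}
Tree: B1–B2, B2–B3, B2–B4, B3–B5, B5–B6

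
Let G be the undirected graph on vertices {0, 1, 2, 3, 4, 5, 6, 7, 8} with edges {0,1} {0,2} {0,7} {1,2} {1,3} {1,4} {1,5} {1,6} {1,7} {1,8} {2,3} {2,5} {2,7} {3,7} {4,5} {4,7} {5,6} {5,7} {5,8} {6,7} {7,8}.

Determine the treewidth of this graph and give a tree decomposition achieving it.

Each bag holds 4 vertices, so the decomposition has width 3, which upper-bounds the treewidth. On the other hand G contains the 4-clique {0, 1, 2, 7}. A clique must lie in a single bag of any decomposition, so no decomposition can have width below 3. Hence tw(G) = 3 exactly.

Treewidth 3.
One such decomposition:
Bags: B1 = {1, 4, 5, 7}  B2 = {1, 5, 6, 7}  B3 = {1, 2, 5, 7}  B4 = {1, 2, 3, 7}  B5 = {0, 1, 2, 7}  B6 = {1, 5, 7, 8}
Tree: B1–B2, B1–B3, B3–B4, B4–B5, B2–B6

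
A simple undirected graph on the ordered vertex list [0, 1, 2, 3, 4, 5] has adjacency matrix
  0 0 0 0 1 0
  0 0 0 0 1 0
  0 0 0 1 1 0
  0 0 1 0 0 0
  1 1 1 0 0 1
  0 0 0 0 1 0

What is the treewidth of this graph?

1

A width-1 tree decomposition is:
Bags: B1 = {0, 4}  B2 = {4, 5}  B3 = {2, 4}  B4 = {2, 3}  B5 = {1, 4}
Tree: B1–B2, B2–B3, B3–B4, B3–B5
The largest bag has 2 vertices, giving width 1; this decomposition certifies tw(G) ≤ 1. G has an edge, so its treewidth is at least 1. Hence tw(G) = 1 exactly.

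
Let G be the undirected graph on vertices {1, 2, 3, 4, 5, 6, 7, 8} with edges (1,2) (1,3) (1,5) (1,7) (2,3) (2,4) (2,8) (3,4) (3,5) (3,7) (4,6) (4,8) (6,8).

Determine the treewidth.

A width-2 tree decomposition is:
Bags: B1 = {2, 4, 8}  B2 = {4, 6, 8}  B3 = {2, 3, 4}  B4 = {1, 2, 3}  B5 = {1, 3, 5}  B6 = {1, 3, 7}
Tree: B1–B2, B1–B3, B3–B4, B4–B5, B5–B6
Every bag has size at most 3, so the width is 3 − 1 = 2 and tw(G) ≤ 2. For the lower bound, the 3 vertices {2, 4, 8} are pairwise adjacent, and any tree decomposition puts a clique entirely inside one bag — forcing width ≥ 2. Hence tw(G) = 2 exactly.

2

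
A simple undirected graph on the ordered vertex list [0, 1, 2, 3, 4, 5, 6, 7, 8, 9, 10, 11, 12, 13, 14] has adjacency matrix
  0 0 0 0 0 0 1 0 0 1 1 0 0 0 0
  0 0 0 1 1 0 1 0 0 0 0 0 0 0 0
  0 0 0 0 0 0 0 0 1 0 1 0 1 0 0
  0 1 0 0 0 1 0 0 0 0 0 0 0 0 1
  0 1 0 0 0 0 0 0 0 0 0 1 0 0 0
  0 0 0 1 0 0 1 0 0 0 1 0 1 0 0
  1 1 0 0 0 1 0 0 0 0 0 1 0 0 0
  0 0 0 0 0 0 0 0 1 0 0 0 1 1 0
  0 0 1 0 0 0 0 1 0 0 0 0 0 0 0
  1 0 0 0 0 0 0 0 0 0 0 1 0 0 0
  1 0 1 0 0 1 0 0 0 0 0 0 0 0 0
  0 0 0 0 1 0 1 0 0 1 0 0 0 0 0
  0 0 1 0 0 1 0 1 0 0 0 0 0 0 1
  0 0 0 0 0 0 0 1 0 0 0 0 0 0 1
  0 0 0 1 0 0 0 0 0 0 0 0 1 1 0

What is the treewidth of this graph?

A width-3 tree decomposition is:
Bags: B1 = {0, 4, 9, 11}  B2 = {0, 4, 6, 11}  B3 = {0, 1, 4, 6}  B4 = {0, 1, 6, 10}  B5 = {1, 5, 6, 10}  B6 = {1, 3, 5, 10}  B7 = {2, 3, 5, 10}  B8 = {2, 3, 5, 12}  B9 = {2, 3, 12, 14}  B10 = {2, 8, 12, 14}  B11 = {7, 8, 12, 14}  B12 = {7, 8, 13, 14}
Tree: B1–B2, B2–B3, B3–B4, B4–B5, B5–B6, B6–B7, B7–B8, B8–B9, B9–B10, B10–B11, B11–B12
The largest bag has 4 vertices, giving width 3; this decomposition certifies tw(G) ≤ 3. For the lower bound: the 4 vertex sets {4,9,11}, {0}, {6}, {1,3,5,10} are disjoint, each induces a connected subgraph, and every pair is joined by at least one edge of G. Contracting each set to a single vertex therefore yields K_{4} as a minor, and since treewidth is minor-monotone, tw(G) ≥ tw(K_{4}) = 3. Combining the bounds, tw(G) = 3.

3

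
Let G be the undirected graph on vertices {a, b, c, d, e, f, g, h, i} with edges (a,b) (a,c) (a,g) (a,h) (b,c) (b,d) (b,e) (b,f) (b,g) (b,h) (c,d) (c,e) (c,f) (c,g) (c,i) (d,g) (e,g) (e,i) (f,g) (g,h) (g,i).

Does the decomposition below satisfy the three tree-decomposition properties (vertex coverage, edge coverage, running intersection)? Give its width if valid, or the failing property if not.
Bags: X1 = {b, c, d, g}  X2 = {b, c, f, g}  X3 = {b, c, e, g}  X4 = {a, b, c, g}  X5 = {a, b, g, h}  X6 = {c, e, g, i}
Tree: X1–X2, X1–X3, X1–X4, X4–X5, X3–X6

Vertex coverage: the bags together contain {a, b, c, d, e, f, g, h, i}, the full vertex set. Edge coverage: each edge of G has both endpoints in at least one bag. Running intersection: for every vertex, the bags containing it form a connected subtree. All three properties hold, so this is a valid tree decomposition of width max|bag| − 1 = 3, and hence tw(G) ≤ 3.

Yes; width 3.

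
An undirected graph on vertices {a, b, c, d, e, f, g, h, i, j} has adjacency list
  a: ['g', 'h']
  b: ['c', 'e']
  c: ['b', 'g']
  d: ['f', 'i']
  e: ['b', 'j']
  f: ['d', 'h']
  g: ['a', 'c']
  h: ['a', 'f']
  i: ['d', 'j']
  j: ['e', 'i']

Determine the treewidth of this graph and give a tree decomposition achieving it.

Treewidth 2.
Bags: B1 = {a, g, h}  B2 = {f, g, h}  B3 = {d, f, g}  B4 = {d, g, i}  B5 = {g, i, j}  B6 = {e, g, j}  B7 = {b, e, g}  B8 = {b, c, g}
Tree: B1–B2, B2–B3, B3–B4, B4–B5, B5–B6, B6–B7, B7–B8

The largest bag has 3 vertices, giving width 2; this decomposition certifies tw(G) ≤ 2. Since g–a–h–f–d–i–j–e–b–c–g is a cycle in G, G is not acyclic. Forests are exactly the graphs of treewidth ≤ 1, so tw(G) ≥ 2. Therefore the treewidth is 2.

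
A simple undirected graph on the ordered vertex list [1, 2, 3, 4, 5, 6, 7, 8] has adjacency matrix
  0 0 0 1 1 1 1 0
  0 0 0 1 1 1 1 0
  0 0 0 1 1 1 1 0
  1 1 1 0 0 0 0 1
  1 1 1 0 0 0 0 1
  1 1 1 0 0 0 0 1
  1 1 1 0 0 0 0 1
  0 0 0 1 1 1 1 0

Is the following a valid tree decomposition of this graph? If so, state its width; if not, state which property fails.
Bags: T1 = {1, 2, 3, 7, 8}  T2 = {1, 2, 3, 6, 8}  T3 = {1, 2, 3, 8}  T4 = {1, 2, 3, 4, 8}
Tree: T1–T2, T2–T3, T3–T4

A tree decomposition must satisfy three properties: every vertex lies in some bag; for every edge, both endpoints lie together in some bag; and for every vertex, the bags containing it form a connected subtree. Here vertex 5 appears in no bag, so the decomposition is invalid.

No — vertex 5 appears in no bag.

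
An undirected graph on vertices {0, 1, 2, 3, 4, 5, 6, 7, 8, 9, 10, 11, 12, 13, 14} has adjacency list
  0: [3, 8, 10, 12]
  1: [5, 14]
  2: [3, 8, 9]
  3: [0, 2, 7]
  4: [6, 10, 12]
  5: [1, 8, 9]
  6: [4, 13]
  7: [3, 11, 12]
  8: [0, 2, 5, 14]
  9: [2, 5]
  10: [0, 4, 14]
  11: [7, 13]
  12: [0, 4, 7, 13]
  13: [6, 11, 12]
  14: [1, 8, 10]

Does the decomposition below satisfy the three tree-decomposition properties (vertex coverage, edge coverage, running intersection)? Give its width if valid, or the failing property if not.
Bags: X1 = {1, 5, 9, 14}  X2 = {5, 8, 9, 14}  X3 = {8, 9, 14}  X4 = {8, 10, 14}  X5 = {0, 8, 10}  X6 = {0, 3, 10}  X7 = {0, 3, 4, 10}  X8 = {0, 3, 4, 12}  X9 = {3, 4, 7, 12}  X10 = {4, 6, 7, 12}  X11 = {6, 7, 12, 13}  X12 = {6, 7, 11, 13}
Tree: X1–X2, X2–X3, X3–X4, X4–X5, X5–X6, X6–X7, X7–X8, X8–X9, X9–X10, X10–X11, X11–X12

No — vertex 2 appears in no bag.

A tree decomposition must satisfy three properties: every vertex lies in some bag; for every edge, both endpoints lie together in some bag; and for every vertex, the bags containing it form a connected subtree. Here vertex 2 appears in no bag, so the decomposition is invalid.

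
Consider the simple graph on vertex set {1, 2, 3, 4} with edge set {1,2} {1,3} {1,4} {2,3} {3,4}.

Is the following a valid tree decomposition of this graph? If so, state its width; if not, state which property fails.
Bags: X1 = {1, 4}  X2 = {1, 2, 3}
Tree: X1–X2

A tree decomposition must satisfy three properties: every vertex lies in some bag; for every edge, both endpoints lie together in some bag; and for every vertex, the bags containing it form a connected subtree. Here edge (3,4) lies in no bag, so the decomposition is invalid.

No — edge (3,4) lies in no bag.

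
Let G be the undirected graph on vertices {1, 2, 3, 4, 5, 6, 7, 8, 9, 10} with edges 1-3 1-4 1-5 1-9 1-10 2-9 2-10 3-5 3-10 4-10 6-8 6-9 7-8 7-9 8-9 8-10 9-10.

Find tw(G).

2

A width-2 tree decomposition is:
Bags: B1 = {1, 3, 10}  B2 = {1, 9, 10}  B3 = {1, 4, 10}  B4 = {8, 9, 10}  B5 = {2, 9, 10}  B6 = {6, 8, 9}  B7 = {7, 8, 9}  B8 = {1, 3, 5}
Tree: B1–B2, B2–B3, B2–B4, B4–B5, B4–B6, B4–B7, B1–B8
Every bag has size at most 3, so the width is 3 − 1 = 2 and tw(G) ≤ 2. Conversely, {8, 9, 10} is a clique of size 3, and the vertices of any clique must share a bag in every tree decomposition; so some bag has ≥ 3 vertices and tw(G) ≥ 2. Therefore the treewidth is 2.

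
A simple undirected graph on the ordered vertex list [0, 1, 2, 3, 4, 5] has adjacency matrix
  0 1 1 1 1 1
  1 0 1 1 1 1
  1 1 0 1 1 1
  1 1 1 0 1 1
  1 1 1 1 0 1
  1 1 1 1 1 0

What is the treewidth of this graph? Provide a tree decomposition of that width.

Treewidth 5.
One optimal decomposition is:
Bags: B1 = {0, 1, 2, 3, 4, 5}
Tree: (single bag)

With just one bag of size 6, the width is 6 − 1 = 5, so tw(G) ≤ 5. For the lower bound, the 6 vertices {0, 1, 2, 3, 4, 5} are pairwise adjacent, and any tree decomposition puts a clique entirely inside one bag — forcing width ≥ 5. Therefore the treewidth is 5.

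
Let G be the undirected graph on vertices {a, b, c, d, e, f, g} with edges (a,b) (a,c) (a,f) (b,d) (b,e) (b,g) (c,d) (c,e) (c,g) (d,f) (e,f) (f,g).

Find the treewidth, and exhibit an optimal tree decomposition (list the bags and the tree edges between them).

Treewidth 3.
One optimal decomposition is:
Bags: B1 = {b, c, f, g}  B2 = {a, b, c, f}  B3 = {b, c, d, f}  B4 = {b, c, e, f}
Tree: B1–B2, B2–B3, B3–B4

Each bag holds 4 vertices, so the decomposition has width 3, which upper-bounds the treewidth. For the lower bound: the 4 vertex sets {b,g}, {a,c}, {f}, {d} are disjoint, each induces a connected subgraph, and every pair is joined by at least one edge of G. Contracting each set to a single vertex therefore yields K_{4} as a minor, and since treewidth is minor-monotone, tw(G) ≥ tw(K_{4}) = 3. Combining the bounds, tw(G) = 3.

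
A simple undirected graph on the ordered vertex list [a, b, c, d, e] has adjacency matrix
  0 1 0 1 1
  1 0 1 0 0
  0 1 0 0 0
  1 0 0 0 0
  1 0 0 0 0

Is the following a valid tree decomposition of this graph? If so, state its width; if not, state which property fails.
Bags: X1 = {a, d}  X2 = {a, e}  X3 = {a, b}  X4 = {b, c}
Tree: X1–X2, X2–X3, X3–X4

Yes; width 1.

Vertex coverage: the bags together contain {a, b, c, d, e}, the full vertex set. Edge coverage: each edge of G has both endpoints in at least one bag. Running intersection: for every vertex, the bags containing it form a connected subtree. All three properties hold, so this is a valid tree decomposition of width max|bag| − 1 = 1, and hence tw(G) ≤ 1.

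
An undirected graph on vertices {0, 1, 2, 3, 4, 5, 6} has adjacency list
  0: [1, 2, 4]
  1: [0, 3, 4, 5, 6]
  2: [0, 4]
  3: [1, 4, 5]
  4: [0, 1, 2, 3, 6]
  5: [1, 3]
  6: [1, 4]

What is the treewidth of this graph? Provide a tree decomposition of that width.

Treewidth 2.
Bags: B1 = {1, 3, 4}  B2 = {1, 3, 5}  B3 = {0, 1, 4}  B4 = {0, 2, 4}  B5 = {1, 4, 6}
Tree: B1–B2, B1–B3, B3–B4, B1–B5

Every bag has size at most 3, so the width is 3 − 1 = 2 and tw(G) ≤ 2. On the other hand G contains the 3-clique {0, 1, 4}. A clique must lie in a single bag of any decomposition, so no decomposition can have width below 2. The upper and lower bounds meet at 2, so that is the treewidth.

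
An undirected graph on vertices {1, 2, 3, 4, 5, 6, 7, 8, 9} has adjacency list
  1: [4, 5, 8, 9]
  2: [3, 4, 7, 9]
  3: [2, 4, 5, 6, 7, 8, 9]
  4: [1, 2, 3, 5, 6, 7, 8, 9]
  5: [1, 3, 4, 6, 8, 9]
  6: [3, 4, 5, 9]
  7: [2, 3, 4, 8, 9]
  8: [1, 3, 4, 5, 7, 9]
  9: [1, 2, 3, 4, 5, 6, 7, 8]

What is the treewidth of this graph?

A width-4 tree decomposition is:
Bags: B1 = {3, 4, 7, 8, 9}  B2 = {3, 4, 5, 8, 9}  B3 = {3, 4, 5, 6, 9}  B4 = {2, 3, 4, 7, 9}  B5 = {1, 4, 5, 8, 9}
Tree: B1–B2, B2–B3, B1–B4, B2–B5
Each bag holds 5 vertices, so the decomposition has width 4, which upper-bounds the treewidth. Conversely, {1, 4, 5, 8, 9} is a clique of size 5, and the vertices of any clique must share a bag in every tree decomposition; so some bag has ≥ 5 vertices and tw(G) ≥ 4. The upper and lower bounds meet at 4, so that is the treewidth.

4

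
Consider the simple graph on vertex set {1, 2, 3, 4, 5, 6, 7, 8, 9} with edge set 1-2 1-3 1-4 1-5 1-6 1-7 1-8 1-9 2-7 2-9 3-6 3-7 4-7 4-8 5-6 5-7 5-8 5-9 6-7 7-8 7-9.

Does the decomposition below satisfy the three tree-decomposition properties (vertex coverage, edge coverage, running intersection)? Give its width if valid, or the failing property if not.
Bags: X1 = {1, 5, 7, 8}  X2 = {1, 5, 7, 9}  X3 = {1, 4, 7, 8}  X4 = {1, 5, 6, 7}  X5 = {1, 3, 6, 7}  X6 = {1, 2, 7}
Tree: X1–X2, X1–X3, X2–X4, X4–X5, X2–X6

A tree decomposition must satisfy three properties: every vertex lies in some bag; for every edge, both endpoints lie together in some bag; and for every vertex, the bags containing it form a connected subtree. Here edge (9,2) lies in no bag, so the decomposition is invalid.

No — edge (9,2) lies in no bag.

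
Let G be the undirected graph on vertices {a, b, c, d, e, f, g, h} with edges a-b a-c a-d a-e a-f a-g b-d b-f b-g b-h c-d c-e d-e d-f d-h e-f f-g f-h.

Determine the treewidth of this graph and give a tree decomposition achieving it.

Treewidth 3.
Bags: B1 = {a, d, e, f}  B2 = {a, b, d, f}  B3 = {b, d, f, h}  B4 = {a, b, f, g}  B5 = {a, c, d, e}
Tree: B1–B2, B2–B3, B2–B4, B1–B5

Every bag has size at most 4, so the width is 4 − 1 = 3 and tw(G) ≤ 3. On the other hand G contains the 4-clique {a, c, d, e}. A clique must lie in a single bag of any decomposition, so no decomposition can have width below 3. The upper and lower bounds meet at 3, so that is the treewidth.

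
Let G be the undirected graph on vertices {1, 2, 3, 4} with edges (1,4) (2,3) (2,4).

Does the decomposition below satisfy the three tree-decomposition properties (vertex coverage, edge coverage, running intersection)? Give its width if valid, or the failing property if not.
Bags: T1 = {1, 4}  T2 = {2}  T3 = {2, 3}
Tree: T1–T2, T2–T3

A tree decomposition must satisfy three properties: every vertex lies in some bag; for every edge, both endpoints lie together in some bag; and for every vertex, the bags containing it form a connected subtree. Here edge (4,2) lies in no bag, so the decomposition is invalid.

No — edge (4,2) lies in no bag.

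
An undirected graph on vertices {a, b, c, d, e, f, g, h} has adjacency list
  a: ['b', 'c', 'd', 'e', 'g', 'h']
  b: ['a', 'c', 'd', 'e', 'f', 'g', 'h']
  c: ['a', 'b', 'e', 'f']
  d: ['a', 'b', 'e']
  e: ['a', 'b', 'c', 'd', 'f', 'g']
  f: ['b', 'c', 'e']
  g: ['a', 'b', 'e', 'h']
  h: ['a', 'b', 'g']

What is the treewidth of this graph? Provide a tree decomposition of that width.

Treewidth 3.
Bags: B1 = {a, b, c, e}  B2 = {a, b, e, g}  B3 = {a, b, d, e}  B4 = {b, c, e, f}  B5 = {a, b, g, h}
Tree: B1–B2, B1–B3, B1–B4, B2–B5

Each bag holds 4 vertices, so the decomposition has width 3, which upper-bounds the treewidth. For the lower bound, the 4 vertices {a, b, d, e} are pairwise adjacent, and any tree decomposition puts a clique entirely inside one bag — forcing width ≥ 3. Therefore the treewidth is 3.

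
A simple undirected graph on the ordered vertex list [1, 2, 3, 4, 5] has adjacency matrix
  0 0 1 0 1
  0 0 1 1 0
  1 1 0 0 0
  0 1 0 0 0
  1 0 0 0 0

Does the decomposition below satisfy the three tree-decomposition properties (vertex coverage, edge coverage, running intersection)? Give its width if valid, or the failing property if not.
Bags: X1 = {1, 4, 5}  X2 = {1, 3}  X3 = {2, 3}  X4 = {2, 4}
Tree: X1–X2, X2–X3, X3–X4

No — bags containing vertex 4 are not connected in the tree.

A tree decomposition must satisfy three properties: every vertex lies in some bag; for every edge, both endpoints lie together in some bag; and for every vertex, the bags containing it form a connected subtree. Here bags containing vertex 4 are not connected in the tree, so the decomposition is invalid.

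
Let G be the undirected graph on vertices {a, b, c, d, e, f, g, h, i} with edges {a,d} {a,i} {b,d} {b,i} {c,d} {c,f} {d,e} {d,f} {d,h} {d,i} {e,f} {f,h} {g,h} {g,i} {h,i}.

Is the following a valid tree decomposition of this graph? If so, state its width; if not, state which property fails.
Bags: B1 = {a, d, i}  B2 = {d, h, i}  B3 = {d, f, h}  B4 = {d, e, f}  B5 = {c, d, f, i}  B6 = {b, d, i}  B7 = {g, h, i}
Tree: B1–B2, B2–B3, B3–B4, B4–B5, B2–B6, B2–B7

No — bags containing vertex i are not connected in the tree.

A tree decomposition must satisfy three properties: every vertex lies in some bag; for every edge, both endpoints lie together in some bag; and for every vertex, the bags containing it form a connected subtree. Here bags containing vertex i are not connected in the tree, so the decomposition is invalid.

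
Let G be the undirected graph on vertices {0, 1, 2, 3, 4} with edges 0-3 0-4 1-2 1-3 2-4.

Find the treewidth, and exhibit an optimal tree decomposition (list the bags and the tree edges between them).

Treewidth 2.
One optimal decomposition is:
Bags: B1 = {0, 2, 4}  B2 = {0, 2, 3}  B3 = {1, 2, 3}
Tree: B1–B2, B2–B3

The largest bag has 3 vertices, giving width 2; this decomposition certifies tw(G) ≤ 2. Since 2–4–0–3–1–2 is a cycle in G, G is not acyclic. Forests are exactly the graphs of treewidth ≤ 1, so tw(G) ≥ 2. Hence tw(G) = 2 exactly.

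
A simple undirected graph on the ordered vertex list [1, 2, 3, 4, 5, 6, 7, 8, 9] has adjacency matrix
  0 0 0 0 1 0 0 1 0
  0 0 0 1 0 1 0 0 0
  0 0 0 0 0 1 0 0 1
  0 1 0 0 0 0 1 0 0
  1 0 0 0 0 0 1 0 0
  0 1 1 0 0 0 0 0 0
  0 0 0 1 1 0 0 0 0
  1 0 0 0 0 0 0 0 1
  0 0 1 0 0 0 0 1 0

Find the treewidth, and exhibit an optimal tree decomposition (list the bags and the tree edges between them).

Treewidth 2.
One such decomposition:
Bags: B1 = {2, 4, 6}  B2 = {4, 6, 7}  B3 = {5, 6, 7}  B4 = {1, 5, 6}  B5 = {1, 6, 8}  B6 = {6, 8, 9}  B7 = {3, 6, 9}
Tree: B1–B2, B2–B3, B3–B4, B4–B5, B5–B6, B6–B7

The largest bag has 3 vertices, giving width 2; this decomposition certifies tw(G) ≤ 2. For the lower bound, G contains the cycle 6–2–4–7–5–1–8–9–3–6, so G is not a forest; only forests have treewidth ≤ 1, hence tw(G) ≥ 2. Combining the bounds, tw(G) = 2.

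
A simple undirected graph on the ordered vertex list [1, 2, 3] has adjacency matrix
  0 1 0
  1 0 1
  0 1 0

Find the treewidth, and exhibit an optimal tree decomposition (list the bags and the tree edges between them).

Treewidth 1.
One such decomposition:
Bags: B1 = {1, 2}  B2 = {2, 3}
Tree: B1–B2

Every bag has size at most 2, so the width is 2 − 1 = 1 and tw(G) ≤ 1. Since G has at least one edge (e.g. 1–2), it is not an edgeless graph, so tw(G) ≥ 1. Hence tw(G) = 1 exactly.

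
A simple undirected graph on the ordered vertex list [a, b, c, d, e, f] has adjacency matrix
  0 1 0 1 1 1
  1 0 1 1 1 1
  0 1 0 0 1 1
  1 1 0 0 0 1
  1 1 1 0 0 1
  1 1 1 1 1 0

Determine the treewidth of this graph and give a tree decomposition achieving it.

Every bag has size at most 4, so the width is 4 − 1 = 3 and tw(G) ≤ 3. Conversely, {a, b, d, f} is a clique of size 4, and the vertices of any clique must share a bag in every tree decomposition; so some bag has ≥ 4 vertices and tw(G) ≥ 3. Hence tw(G) = 3 exactly.

Treewidth 3.
One such decomposition:
Bags: B1 = {a, b, e, f}  B2 = {a, b, d, f}  B3 = {b, c, e, f}
Tree: B1–B2, B1–B3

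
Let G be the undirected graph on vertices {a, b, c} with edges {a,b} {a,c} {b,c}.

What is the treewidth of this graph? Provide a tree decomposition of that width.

Treewidth 2.
Bags: B1 = {a, b, c}
Tree: (single bag)

A single bag containing all 3 vertices is trivially a valid decomposition of width 2. Conversely, {a, b, c} is a clique of size 3, and the vertices of any clique must share a bag in every tree decomposition; so some bag has ≥ 3 vertices and tw(G) ≥ 2. Hence tw(G) = 2 exactly.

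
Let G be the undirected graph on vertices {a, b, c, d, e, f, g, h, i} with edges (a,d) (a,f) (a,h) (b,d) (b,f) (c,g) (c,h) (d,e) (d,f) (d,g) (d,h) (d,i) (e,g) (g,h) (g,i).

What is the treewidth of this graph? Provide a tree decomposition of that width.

Each bag holds 3 vertices, so the decomposition has width 2, which upper-bounds the treewidth. On the other hand G contains the 3-clique {d, e, g}. A clique must lie in a single bag of any decomposition, so no decomposition can have width below 2. Therefore the treewidth is 2.

Treewidth 2.
Bags: B1 = {d, g, h}  B2 = {c, g, h}  B3 = {a, d, h}  B4 = {d, e, g}  B5 = {a, d, f}  B6 = {b, d, f}  B7 = {d, g, i}
Tree: B1–B2, B1–B3, B1–B4, B3–B5, B5–B6, B4–B7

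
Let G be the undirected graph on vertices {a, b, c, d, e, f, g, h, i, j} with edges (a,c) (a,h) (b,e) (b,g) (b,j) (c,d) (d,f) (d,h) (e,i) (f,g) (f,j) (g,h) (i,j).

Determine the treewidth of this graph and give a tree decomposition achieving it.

Treewidth 2.
One such decomposition:
Bags: B1 = {a, c, h}  B2 = {c, d, h}  B3 = {d, g, h}  B4 = {d, f, g}  B5 = {b, f, g}  B6 = {b, f, j}  B7 = {b, e, j}  B8 = {e, i, j}
Tree: B1–B2, B2–B3, B3–B4, B4–B5, B5–B6, B6–B7, B7–B8

Every bag has size at most 3, so the width is 3 − 1 = 2 and tw(G) ≤ 2. For the lower bound, G contains the cycle a–c–d–h–a, so G is not a forest; only forests have treewidth ≤ 1, hence tw(G) ≥ 2. Combining the bounds, tw(G) = 2.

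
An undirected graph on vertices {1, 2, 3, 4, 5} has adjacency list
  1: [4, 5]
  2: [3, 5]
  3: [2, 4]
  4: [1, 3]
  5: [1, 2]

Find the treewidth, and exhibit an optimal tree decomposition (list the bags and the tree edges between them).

Each bag holds 3 vertices, so the decomposition has width 2, which upper-bounds the treewidth. Since 1–5–2–3–4–1 is a cycle in G, G is not acyclic. Forests are exactly the graphs of treewidth ≤ 1, so tw(G) ≥ 2. The upper and lower bounds meet at 2, so that is the treewidth.

Treewidth 2.
Bags: B1 = {1, 2, 5}  B2 = {1, 2, 3}  B3 = {1, 3, 4}
Tree: B1–B2, B2–B3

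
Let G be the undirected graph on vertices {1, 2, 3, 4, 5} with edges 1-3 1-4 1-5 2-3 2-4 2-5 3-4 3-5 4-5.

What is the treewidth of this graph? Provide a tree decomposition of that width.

Treewidth 3.
One optimal decomposition is:
Bags: B1 = {1, 3, 4, 5}  B2 = {2, 3, 4, 5}
Tree: B1–B2

Every bag has size at most 4, so the width is 4 − 1 = 3 and tw(G) ≤ 3. Conversely, {1, 3, 4, 5} is a clique of size 4, and the vertices of any clique must share a bag in every tree decomposition; so some bag has ≥ 4 vertices and tw(G) ≥ 3. Combining the bounds, tw(G) = 3.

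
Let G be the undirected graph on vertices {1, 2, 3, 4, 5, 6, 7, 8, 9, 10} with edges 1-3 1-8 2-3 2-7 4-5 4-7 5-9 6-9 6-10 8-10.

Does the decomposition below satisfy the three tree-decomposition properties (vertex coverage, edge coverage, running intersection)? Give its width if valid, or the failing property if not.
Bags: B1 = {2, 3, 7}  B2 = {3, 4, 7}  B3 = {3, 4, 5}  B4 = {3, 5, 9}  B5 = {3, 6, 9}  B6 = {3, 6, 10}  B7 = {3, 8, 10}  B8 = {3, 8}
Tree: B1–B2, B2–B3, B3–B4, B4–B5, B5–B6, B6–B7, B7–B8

A tree decomposition must satisfy three properties: every vertex lies in some bag; for every edge, both endpoints lie together in some bag; and for every vertex, the bags containing it form a connected subtree. Here vertex 1 appears in no bag, so the decomposition is invalid.

No — vertex 1 appears in no bag.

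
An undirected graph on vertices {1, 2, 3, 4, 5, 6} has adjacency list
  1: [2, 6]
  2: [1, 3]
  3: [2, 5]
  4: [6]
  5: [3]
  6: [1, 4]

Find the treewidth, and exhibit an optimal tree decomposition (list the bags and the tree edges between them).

Every bag has size at most 2, so the width is 2 − 1 = 1 and tw(G) ≤ 1. Since G has at least one edge (e.g. 4–6), it is not an edgeless graph, so tw(G) ≥ 1. Therefore the treewidth is 1.

Treewidth 1.
One such decomposition:
Bags: B1 = {4, 6}  B2 = {1, 6}  B3 = {1, 2}  B4 = {2, 3}  B5 = {3, 5}
Tree: B1–B2, B2–B3, B3–B4, B4–B5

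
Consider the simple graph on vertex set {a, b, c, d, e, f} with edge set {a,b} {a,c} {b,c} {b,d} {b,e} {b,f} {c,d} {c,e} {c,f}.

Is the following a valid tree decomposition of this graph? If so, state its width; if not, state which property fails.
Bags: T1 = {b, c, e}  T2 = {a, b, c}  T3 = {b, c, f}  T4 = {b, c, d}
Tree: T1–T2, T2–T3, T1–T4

Yes; width 2.

Vertex coverage: the bags together contain {a, b, c, d, e, f}, the full vertex set. Edge coverage: each edge of G has both endpoints in at least one bag. Running intersection: for every vertex, the bags containing it form a connected subtree. All three properties hold, so this is a valid tree decomposition of width max|bag| − 1 = 2, and hence tw(G) ≤ 2.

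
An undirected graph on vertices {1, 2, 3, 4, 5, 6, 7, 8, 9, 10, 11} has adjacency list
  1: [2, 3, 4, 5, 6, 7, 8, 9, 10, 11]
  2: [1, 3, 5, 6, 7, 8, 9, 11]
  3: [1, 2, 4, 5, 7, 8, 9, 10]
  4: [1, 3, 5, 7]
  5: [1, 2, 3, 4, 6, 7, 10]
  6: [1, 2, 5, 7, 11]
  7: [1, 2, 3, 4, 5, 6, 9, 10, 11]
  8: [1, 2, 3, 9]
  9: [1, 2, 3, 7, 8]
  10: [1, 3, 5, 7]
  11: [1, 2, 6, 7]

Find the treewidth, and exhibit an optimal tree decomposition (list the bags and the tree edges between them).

Treewidth 4.
Bags: B1 = {1, 2, 3, 5, 7}  B2 = {1, 2, 3, 7, 9}  B3 = {1, 3, 4, 5, 7}  B4 = {1, 2, 3, 8, 9}  B5 = {1, 2, 5, 6, 7}  B6 = {1, 3, 5, 7, 10}  B7 = {1, 2, 6, 7, 11}
Tree: B1–B2, B1–B3, B2–B4, B1–B5, B1–B6, B5–B7

The largest bag has 5 vertices, giving width 4; this decomposition certifies tw(G) ≤ 4. On the other hand G contains the 5-clique {1, 2, 3, 8, 9}. A clique must lie in a single bag of any decomposition, so no decomposition can have width below 4. Combining the bounds, tw(G) = 4.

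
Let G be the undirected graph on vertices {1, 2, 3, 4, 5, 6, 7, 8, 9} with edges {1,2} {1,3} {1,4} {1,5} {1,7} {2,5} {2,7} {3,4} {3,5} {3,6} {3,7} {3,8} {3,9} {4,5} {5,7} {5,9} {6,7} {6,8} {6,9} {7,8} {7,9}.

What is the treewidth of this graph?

3

A width-3 tree decomposition is:
Bags: B1 = {3, 5, 7, 9}  B2 = {1, 3, 5, 7}  B3 = {1, 2, 5, 7}  B4 = {3, 6, 7, 9}  B5 = {3, 6, 7, 8}  B6 = {1, 3, 4, 5}
Tree: B1–B2, B2–B3, B1–B4, B4–B5, B2–B6
The largest bag has 4 vertices, giving width 3; this decomposition certifies tw(G) ≤ 3. Conversely, {1, 2, 5, 7} is a clique of size 4, and the vertices of any clique must share a bag in every tree decomposition; so some bag has ≥ 4 vertices and tw(G) ≥ 3. Hence tw(G) = 3 exactly.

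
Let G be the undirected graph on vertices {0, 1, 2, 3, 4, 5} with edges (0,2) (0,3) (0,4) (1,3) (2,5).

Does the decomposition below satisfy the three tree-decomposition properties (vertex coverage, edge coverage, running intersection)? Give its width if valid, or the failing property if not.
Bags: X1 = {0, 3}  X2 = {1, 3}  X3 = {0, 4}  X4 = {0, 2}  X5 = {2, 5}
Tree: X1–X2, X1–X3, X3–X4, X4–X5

Yes; width 1.

Vertex coverage: the bags together contain {0, 1, 2, 3, 4, 5}, the full vertex set. Edge coverage: each edge of G has both endpoints in at least one bag. Running intersection: for every vertex, the bags containing it form a connected subtree. All three properties hold, so this is a valid tree decomposition of width max|bag| − 1 = 1, and hence tw(G) ≤ 1.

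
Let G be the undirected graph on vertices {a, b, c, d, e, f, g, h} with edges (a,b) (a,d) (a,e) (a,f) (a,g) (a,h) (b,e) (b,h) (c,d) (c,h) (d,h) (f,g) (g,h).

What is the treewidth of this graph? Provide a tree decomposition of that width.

Treewidth 2.
Bags: B1 = {a, d, h}  B2 = {a, g, h}  B3 = {a, b, h}  B4 = {a, b, e}  B5 = {c, d, h}  B6 = {a, f, g}
Tree: B1–B2, B2–B3, B3–B4, B1–B5, B2–B6

The largest bag has 3 vertices, giving width 2; this decomposition certifies tw(G) ≤ 2. Conversely, {c, d, h} is a clique of size 3, and the vertices of any clique must share a bag in every tree decomposition; so some bag has ≥ 3 vertices and tw(G) ≥ 2. Therefore the treewidth is 2.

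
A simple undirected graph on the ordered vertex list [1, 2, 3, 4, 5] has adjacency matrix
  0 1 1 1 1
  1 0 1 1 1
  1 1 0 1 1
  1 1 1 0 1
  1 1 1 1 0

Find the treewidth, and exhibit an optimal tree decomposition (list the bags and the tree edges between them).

Treewidth 4.
One optimal decomposition is:
Bags: B1 = {1, 2, 3, 4, 5}
Tree: (single bag)

With just one bag of size 5, the width is 5 − 1 = 4, so tw(G) ≤ 4. Conversely, {1, 2, 3, 4, 5} is a clique of size 5, and the vertices of any clique must share a bag in every tree decomposition; so some bag has ≥ 5 vertices and tw(G) ≥ 4. Combining the bounds, tw(G) = 4.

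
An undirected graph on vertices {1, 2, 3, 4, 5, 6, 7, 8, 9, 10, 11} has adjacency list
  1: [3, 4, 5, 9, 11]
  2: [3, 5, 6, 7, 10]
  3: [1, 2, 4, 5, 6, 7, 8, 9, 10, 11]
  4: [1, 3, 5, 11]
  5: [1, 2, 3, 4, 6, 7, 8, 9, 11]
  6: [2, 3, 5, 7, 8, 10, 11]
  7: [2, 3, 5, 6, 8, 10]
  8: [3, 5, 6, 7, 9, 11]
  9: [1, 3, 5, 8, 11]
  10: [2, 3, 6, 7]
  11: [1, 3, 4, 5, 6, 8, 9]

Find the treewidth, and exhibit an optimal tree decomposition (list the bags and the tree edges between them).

Treewidth 4.
One such decomposition:
Bags: B1 = {1, 3, 5, 9, 11}  B2 = {1, 3, 4, 5, 11}  B3 = {3, 5, 8, 9, 11}  B4 = {3, 5, 6, 8, 11}  B5 = {3, 5, 6, 7, 8}  B6 = {2, 3, 5, 6, 7}  B7 = {2, 3, 6, 7, 10}
Tree: B1–B2, B1–B3, B3–B4, B4–B5, B5–B6, B6–B7

The largest bag has 5 vertices, giving width 4; this decomposition certifies tw(G) ≤ 4. On the other hand G contains the 5-clique {2, 3, 6, 7, 10}. A clique must lie in a single bag of any decomposition, so no decomposition can have width below 4. Therefore the treewidth is 4.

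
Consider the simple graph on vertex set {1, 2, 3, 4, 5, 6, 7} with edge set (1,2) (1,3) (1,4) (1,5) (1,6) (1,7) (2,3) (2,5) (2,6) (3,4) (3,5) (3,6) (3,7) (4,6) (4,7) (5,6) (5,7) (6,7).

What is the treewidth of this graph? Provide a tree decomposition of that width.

Treewidth 4.
One optimal decomposition is:
Bags: B1 = {1, 2, 3, 5, 6}  B2 = {1, 3, 5, 6, 7}  B3 = {1, 3, 4, 6, 7}
Tree: B1–B2, B2–B3

Every bag has size at most 5, so the width is 5 − 1 = 4 and tw(G) ≤ 4. Conversely, {1, 3, 4, 6, 7} is a clique of size 5, and the vertices of any clique must share a bag in every tree decomposition; so some bag has ≥ 5 vertices and tw(G) ≥ 4. The upper and lower bounds meet at 4, so that is the treewidth.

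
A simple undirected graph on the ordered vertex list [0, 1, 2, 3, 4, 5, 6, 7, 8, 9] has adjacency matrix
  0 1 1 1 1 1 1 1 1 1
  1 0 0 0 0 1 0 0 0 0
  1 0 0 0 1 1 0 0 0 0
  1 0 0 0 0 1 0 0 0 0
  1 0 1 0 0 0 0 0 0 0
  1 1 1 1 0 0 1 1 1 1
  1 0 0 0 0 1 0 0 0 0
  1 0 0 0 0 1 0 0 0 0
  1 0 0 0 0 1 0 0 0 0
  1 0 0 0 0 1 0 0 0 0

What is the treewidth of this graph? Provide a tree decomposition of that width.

Treewidth 2.
One such decomposition:
Bags: B1 = {0, 3, 5}  B2 = {0, 5, 9}  B3 = {0, 5, 8}  B4 = {0, 5, 6}  B5 = {0, 5, 7}  B6 = {0, 1, 5}  B7 = {0, 2, 5}  B8 = {0, 2, 4}
Tree: B1–B2, B2–B3, B2–B4, B1–B5, B2–B6, B4–B7, B7–B8

The largest bag has 3 vertices, giving width 2; this decomposition certifies tw(G) ≤ 2. Conversely, {0, 2, 4} is a clique of size 3, and the vertices of any clique must share a bag in every tree decomposition; so some bag has ≥ 3 vertices and tw(G) ≥ 2. Therefore the treewidth is 2.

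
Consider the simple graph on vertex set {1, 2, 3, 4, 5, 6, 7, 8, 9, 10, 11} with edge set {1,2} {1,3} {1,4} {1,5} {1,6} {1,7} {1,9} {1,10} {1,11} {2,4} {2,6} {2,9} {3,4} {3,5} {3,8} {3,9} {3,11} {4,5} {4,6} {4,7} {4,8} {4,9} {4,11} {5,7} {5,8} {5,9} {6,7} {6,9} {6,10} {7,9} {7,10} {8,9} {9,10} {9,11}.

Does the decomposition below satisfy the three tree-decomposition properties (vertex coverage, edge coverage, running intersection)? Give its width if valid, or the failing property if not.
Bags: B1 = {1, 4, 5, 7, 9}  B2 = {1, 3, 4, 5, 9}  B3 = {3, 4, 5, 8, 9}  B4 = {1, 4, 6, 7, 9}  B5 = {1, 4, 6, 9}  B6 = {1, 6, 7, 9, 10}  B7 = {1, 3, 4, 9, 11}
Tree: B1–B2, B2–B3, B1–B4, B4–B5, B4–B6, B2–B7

A tree decomposition must satisfy three properties: every vertex lies in some bag; for every edge, both endpoints lie together in some bag; and for every vertex, the bags containing it form a connected subtree. Here vertex 2 appears in no bag, so the decomposition is invalid.

No — vertex 2 appears in no bag.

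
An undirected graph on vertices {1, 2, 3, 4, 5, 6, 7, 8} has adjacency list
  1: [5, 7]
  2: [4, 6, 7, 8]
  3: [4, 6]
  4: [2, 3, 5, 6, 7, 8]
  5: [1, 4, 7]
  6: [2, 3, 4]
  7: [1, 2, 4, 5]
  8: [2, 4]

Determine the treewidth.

A width-2 tree decomposition is:
Bags: B1 = {2, 4, 6}  B2 = {2, 4, 7}  B3 = {4, 5, 7}  B4 = {3, 4, 6}  B5 = {2, 4, 8}  B6 = {1, 5, 7}
Tree: B1–B2, B2–B3, B1–B4, B1–B5, B3–B6
The largest bag has 3 vertices, giving width 2; this decomposition certifies tw(G) ≤ 2. Conversely, {1, 5, 7} is a clique of size 3, and the vertices of any clique must share a bag in every tree decomposition; so some bag has ≥ 3 vertices and tw(G) ≥ 2. Hence tw(G) = 2 exactly.

2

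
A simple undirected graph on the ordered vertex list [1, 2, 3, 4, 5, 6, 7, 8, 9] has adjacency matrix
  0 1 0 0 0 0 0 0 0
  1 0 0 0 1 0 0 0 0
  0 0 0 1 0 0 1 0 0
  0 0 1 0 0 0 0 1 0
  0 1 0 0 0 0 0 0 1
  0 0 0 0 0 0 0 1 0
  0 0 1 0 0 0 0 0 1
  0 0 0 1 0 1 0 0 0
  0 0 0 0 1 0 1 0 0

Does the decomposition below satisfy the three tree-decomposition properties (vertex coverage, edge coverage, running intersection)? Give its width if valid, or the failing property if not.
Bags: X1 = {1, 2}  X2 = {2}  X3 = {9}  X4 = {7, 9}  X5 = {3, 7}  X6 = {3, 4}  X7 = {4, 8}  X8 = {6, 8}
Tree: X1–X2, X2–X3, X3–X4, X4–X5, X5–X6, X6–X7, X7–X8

No — vertex 5 appears in no bag.

A tree decomposition must satisfy three properties: every vertex lies in some bag; for every edge, both endpoints lie together in some bag; and for every vertex, the bags containing it form a connected subtree. Here vertex 5 appears in no bag, so the decomposition is invalid.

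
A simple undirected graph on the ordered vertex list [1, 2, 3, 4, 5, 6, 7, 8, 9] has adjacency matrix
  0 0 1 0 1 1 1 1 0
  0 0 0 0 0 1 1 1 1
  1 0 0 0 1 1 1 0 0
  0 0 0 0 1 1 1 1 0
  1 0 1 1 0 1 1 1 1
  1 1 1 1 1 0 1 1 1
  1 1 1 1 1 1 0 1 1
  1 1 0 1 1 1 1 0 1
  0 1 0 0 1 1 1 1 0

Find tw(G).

A width-4 tree decomposition is:
Bags: B1 = {1, 5, 6, 7, 8}  B2 = {4, 5, 6, 7, 8}  B3 = {5, 6, 7, 8, 9}  B4 = {2, 6, 7, 8, 9}  B5 = {1, 3, 5, 6, 7}
Tree: B1–B2, B2–B3, B3–B4, B1–B5
Each bag holds 5 vertices, so the decomposition has width 4, which upper-bounds the treewidth. Conversely, {2, 6, 7, 8, 9} is a clique of size 5, and the vertices of any clique must share a bag in every tree decomposition; so some bag has ≥ 5 vertices and tw(G) ≥ 4. Hence tw(G) = 4 exactly.

4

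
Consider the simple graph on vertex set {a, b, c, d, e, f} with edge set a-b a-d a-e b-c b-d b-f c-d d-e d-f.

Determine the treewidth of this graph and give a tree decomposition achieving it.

Treewidth 2.
Bags: B1 = {a, d, e}  B2 = {a, b, d}  B3 = {b, c, d}  B4 = {b, d, f}
Tree: B1–B2, B2–B3, B3–B4

The largest bag has 3 vertices, giving width 2; this decomposition certifies tw(G) ≤ 2. Conversely, {a, d, e} is a clique of size 3, and the vertices of any clique must share a bag in every tree decomposition; so some bag has ≥ 3 vertices and tw(G) ≥ 2. Therefore the treewidth is 2.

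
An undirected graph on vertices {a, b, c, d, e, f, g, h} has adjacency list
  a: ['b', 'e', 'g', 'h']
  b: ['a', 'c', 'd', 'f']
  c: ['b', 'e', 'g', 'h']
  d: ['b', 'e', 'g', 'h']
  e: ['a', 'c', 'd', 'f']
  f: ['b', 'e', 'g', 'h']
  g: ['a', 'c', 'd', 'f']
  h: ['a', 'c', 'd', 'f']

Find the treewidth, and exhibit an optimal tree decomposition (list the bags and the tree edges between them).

Each bag holds 5 vertices, so the decomposition has width 4, which upper-bounds the treewidth. For the lower bound: the 5 vertex sets {c,g}, {b,d}, {a,e}, {f}, {h} are disjoint, each induces a connected subgraph, and every pair is joined by at least one edge of G. Contracting each set to a single vertex therefore yields K_{5} as a minor, and since treewidth is minor-monotone, tw(G) ≥ tw(K_{5}) = 4. Therefore the treewidth is 4.

Treewidth 4.
Bags: B1 = {a, c, d, f, g}  B2 = {a, b, c, d, f}  B3 = {a, c, d, e, f}  B4 = {a, c, d, f, h}
Tree: B1–B2, B2–B3, B3–B4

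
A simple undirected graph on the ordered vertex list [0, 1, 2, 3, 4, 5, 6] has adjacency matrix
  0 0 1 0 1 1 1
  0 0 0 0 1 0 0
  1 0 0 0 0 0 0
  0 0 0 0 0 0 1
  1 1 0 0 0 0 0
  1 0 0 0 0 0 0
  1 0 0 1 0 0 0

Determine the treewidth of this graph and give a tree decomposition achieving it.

The largest bag has 2 vertices, giving width 1; this decomposition certifies tw(G) ≤ 1. Any graph with an edge has treewidth ≥ 1, and G has the edge 4–0. The upper and lower bounds meet at 1, so that is the treewidth.

Treewidth 1.
Bags: B1 = {0, 4}  B2 = {0, 6}  B3 = {1, 4}  B4 = {3, 6}  B5 = {0, 5}  B6 = {0, 2}
Tree: B1–B2, B1–B3, B2–B4, B1–B5, B2–B6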